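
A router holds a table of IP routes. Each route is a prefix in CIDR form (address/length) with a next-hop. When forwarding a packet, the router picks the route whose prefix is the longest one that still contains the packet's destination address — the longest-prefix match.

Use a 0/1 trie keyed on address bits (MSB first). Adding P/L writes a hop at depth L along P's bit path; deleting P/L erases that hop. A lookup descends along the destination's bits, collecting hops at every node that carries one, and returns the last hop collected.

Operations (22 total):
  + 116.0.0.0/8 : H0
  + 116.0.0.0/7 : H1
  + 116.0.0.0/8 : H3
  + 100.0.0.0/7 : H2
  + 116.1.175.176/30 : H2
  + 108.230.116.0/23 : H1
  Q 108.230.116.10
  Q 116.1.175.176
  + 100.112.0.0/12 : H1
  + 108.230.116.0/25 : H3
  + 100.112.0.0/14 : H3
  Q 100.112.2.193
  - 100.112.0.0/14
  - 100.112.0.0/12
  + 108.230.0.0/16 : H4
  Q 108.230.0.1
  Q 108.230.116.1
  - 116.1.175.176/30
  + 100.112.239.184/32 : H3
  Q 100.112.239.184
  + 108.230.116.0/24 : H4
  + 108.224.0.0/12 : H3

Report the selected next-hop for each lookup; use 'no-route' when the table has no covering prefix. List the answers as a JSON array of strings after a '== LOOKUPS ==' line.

Apply in order:
  + 116.0.0.0/8 (H0) depth=8
  + 116.0.0.0/7 (H1) depth=7
  + 116.0.0.0/8 (H3) depth=8
  + 100.0.0.0/7 (H2) depth=7
  + 116.1.175.176/30 (H2) depth=30
  + 108.230.116.0/23 (H1) depth=23
  Q 108.230.116.10: descend 01101100111001100111010 ; hops seen [H1] ; pick H1
  Q 116.1.175.176: descend 011101000000000110101111101100 ; hops seen [H1,H3,H2] ; pick H2
  + 100.112.0.0/12 (H1) depth=12
  + 108.230.116.0/25 (H3) depth=25
  + 100.112.0.0/14 (H3) depth=14
  Q 100.112.2.193: descend 01100100011100 ; hops seen [H2,H1,H3] ; pick H3
  del 100.112.0.0/14 (clear depth 14)
  del 100.112.0.0/12 (clear depth 12)
  + 108.230.0.0/16 (H4) depth=16
  Q 108.230.0.1: descend 01101100111001100 ; hops seen [H4] ; pick H4
  Q 108.230.116.1: descend 0110110011100110011101000 ; hops seen [H4,H1,H3] ; pick H3
  del 116.1.175.176/30 (clear depth 30)
  + 100.112.239.184/32 (H3) depth=32
  Q 100.112.239.184: descend 01100100011100001110111110111000 ; hops seen [H2,H3] ; pick H3
  + 108.230.116.0/24 (H4) depth=24
  + 108.224.0.0/12 (H3) depth=12

== LOOKUPS ==
["H1","H2","H3","H4","H3","H3"]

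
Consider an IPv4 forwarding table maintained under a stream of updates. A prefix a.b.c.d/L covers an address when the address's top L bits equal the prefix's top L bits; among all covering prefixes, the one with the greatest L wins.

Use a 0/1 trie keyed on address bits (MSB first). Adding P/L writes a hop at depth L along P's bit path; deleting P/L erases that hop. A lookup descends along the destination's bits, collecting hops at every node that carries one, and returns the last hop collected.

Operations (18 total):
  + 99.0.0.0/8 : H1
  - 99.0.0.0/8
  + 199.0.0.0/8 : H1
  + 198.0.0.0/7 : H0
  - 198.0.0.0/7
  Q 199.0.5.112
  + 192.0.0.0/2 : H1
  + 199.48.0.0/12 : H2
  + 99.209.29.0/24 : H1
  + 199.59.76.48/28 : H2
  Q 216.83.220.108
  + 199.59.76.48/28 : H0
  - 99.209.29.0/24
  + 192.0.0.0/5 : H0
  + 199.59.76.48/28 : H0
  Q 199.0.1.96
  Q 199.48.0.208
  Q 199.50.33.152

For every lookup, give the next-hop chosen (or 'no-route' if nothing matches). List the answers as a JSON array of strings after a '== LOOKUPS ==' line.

Apply in order:
  + 99.0.0.0/8 (H1) depth=8
  - 99.0.0.0/8 clear@8
  + 199.0.0.0/8 (H1) depth=8
  + 198.0.0.0/7 (H0) depth=7
  - 198.0.0.0/7 clear@7
  Q 199.0.5.112: descend 11000111 ; hops seen [H1] ; pick H1
  + 192.0.0.0/2 (H1) depth=2
  + 199.48.0.0/12 (H2) depth=12
  + 99.209.29.0/24 (H1) depth=24
  + 199.59.76.48/28 (H2) depth=28
  Q 216.83.220.108: descend 110 ; hops seen [H1] ; pick H1
  + 199.59.76.48/28 (H0) depth=28
  - 99.209.29.0/24 clear@24
  + 192.0.0.0/5 (H0) depth=5
  + 199.59.76.48/28 (H0) depth=28
  Q 199.0.1.96: descend 1100011100 ; hops seen [H1,H0,H1] ; pick H1
  Q 199.48.0.208: descend 110001110011 ; hops seen [H1,H0,H1,H2] ; pick H2
  Q 199.50.33.152: descend 110001110011 ; hops seen [H1,H0,H1,H2] ; pick H2

== LOOKUPS ==
["H1","H1","H1","H2","H2"]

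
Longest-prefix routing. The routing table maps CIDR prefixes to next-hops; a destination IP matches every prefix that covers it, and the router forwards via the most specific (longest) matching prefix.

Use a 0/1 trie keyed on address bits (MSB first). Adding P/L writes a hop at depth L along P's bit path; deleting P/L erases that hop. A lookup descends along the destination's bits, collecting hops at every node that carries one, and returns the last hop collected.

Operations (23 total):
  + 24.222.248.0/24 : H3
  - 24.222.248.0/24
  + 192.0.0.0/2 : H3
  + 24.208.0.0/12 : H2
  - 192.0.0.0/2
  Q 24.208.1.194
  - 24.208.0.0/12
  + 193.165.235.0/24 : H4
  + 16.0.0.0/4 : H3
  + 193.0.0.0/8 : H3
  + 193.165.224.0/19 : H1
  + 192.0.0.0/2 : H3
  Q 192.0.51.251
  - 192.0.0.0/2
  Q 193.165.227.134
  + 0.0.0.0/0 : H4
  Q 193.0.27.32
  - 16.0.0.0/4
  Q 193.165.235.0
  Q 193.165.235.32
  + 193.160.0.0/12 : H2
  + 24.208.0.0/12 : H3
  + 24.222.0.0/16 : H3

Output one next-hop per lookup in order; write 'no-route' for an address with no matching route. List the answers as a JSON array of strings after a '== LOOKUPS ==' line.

Apply in order:
  + 24.222.248.0/24 (H3) depth=24
  del 24.222.248.0/24 (clear depth 24)
  + 192.0.0.0/2 (H3) depth=2
  + 24.208.0.0/12 (H2) depth=12
  del 192.0.0.0/2 (clear depth 2)
  ? 24.208.1.194  path d0:-→d1:-→d2:-→d3:-→d4:-→d5:-→d6:-→d7:-→d8:-→d9:-→d10:-→d11:-→d12:H2  best=H2
  del 24.208.0.0/12 (clear depth 12)
  + 193.165.235.0/24 (H4) depth=24
  + 16.0.0.0/4 (H3) depth=4
  + 193.0.0.0/8 (H3) depth=8
  + 193.165.224.0/19 (H1) depth=19
  + 192.0.0.0/2 (H3) depth=2
  ? 192.0.51.251  path d0:-→d1:-→d2:H3→d3:-→d4:-→d5:-→d6:-→d7:-  best=H3
  del 192.0.0.0/2 (clear depth 2)
  ? 193.165.227.134  path d0:-→d1:-→d2:-→d3:-→d4:-→d5:-→d6:-→d7:-→d8:H3→d9:-→d10:-→d11:-→d12:-→d13:-→d14:-→d15:-→d16:-→d17:-→d18:-→d19:H1→d20:-  best=H1
  + 0.0.0.0/0 (H4) depth=0
  ? 193.0.27.32  path d0:H4→d1:-→d2:-→d3:-→d4:-→d5:-→d6:-→d7:-→d8:H3  best=H3
  del 16.0.0.0/4 (clear depth 4)
  ? 193.165.235.0  path d0:H4→d1:-→d2:-→d3:-→d4:-→d5:-→d6:-→d7:-→d8:H3→d9:-→d10:-→d11:-→d12:-→d13:-→d14:-→d15:-→d16:-→d17:-→d18:-→d19:H1→d20:-→d21:-→d22:-→d23:-→d24:H4  best=H4
  ? 193.165.235.32  path d0:H4→d1:-→d2:-→d3:-→d4:-→d5:-→d6:-→d7:-→d8:H3→d9:-→d10:-→d11:-→d12:-→d13:-→d14:-→d15:-→d16:-→d17:-→d18:-→d19:H1→d20:-→d21:-→d22:-→d23:-→d24:H4  best=H4
  + 193.160.0.0/12 (H2) depth=12
  + 24.208.0.0/12 (H3) depth=12
  + 24.222.0.0/16 (H3) depth=16

== LOOKUPS ==
["H2","H3","H1","H3","H4","H4"]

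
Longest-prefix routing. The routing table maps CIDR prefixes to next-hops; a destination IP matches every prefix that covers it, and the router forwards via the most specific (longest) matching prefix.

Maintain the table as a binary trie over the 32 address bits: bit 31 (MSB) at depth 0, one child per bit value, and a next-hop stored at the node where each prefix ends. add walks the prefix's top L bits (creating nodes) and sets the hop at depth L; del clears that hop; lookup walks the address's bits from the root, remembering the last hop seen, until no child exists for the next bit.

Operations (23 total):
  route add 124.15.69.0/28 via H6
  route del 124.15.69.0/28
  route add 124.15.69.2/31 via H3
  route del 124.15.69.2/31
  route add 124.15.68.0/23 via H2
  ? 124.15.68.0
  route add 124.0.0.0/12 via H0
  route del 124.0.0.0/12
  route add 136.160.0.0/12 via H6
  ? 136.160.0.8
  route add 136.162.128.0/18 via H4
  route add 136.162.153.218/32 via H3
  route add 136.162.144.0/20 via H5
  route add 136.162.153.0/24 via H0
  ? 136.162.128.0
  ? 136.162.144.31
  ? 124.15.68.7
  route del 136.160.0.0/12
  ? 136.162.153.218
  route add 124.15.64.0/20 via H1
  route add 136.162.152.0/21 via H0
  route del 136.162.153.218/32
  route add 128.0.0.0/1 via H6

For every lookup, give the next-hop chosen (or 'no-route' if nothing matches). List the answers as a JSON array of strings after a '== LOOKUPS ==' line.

Trace:
  + 124.15.69.0/28 (H6) depth=28
  - 124.15.69.0/28 clear@28
  + 124.15.69.2/31 (H3) depth=31
  - 124.15.69.2/31 clear@31
  + 124.15.68.0/23 (H2) depth=23
  Q 124.15.68.0: descend 01111100000011110100010 ; hops seen [H2] ; pick H2
  + 124.0.0.0/12 (H0) depth=12
  - 124.0.0.0/12 clear@12
  + 136.160.0.0/12 (H6) depth=12
  Q 136.160.0.8: descend 100010001010 ; hops seen [H6] ; pick H6
  + 136.162.128.0/18 (H4) depth=18
  + 136.162.153.218/32 (H3) depth=32
  + 136.162.144.0/20 (H5) depth=20
  + 136.162.153.0/24 (H0) depth=24
  Q 136.162.128.0: descend 1000100010100010100 ; hops seen [H6,H4] ; pick H4
  Q 136.162.144.31: descend 10001000101000101001 ; hops seen [H6,H4,H5] ; pick H5
  Q 124.15.68.7: descend 01111100000011110100010 ; hops seen [H2] ; pick H2
  - 136.160.0.0/12 clear@12
  Q 136.162.153.218: descend 10001000101000101001100111011010 ; hops seen [H4,H5,H0,H3] ; pick H3
  + 124.15.64.0/20 (H1) depth=20
  + 136.162.152.0/21 (H0) depth=21
  - 136.162.153.218/32 clear@32
  + 128.0.0.0/1 (H6) depth=1

== LOOKUPS ==
["H2","H6","H4","H5","H2","H3"]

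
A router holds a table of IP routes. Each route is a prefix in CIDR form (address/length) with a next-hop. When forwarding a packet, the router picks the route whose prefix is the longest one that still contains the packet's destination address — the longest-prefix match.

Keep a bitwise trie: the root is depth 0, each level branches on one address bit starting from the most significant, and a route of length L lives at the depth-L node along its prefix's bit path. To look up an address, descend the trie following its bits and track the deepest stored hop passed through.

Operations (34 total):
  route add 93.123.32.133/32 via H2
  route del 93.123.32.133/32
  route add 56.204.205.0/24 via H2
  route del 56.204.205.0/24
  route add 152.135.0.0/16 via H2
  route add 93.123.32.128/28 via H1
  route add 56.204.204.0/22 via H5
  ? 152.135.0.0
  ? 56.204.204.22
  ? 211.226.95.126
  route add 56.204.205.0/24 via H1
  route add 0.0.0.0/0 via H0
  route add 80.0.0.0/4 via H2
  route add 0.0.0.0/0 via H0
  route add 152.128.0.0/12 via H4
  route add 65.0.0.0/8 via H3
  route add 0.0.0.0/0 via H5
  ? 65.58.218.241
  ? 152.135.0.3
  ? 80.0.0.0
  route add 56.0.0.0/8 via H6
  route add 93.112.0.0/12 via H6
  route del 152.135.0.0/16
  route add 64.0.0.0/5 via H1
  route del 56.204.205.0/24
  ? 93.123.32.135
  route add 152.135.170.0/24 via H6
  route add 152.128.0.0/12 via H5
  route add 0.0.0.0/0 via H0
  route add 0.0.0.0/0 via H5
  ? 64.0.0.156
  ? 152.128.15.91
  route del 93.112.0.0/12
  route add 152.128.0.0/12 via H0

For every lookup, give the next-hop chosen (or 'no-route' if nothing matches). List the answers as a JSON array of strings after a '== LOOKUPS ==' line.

Apply in order:
  + 93.123.32.133/32 (H2) depth=32
  - 93.123.32.133/32 clear@32
  + 56.204.205.0/24 (H2) depth=24
  - 56.204.205.0/24 clear@24
  + 152.135.0.0/16 (H2) depth=16
  + 93.123.32.128/28 (H1) depth=28
  + 56.204.204.0/22 (H5) depth=22
  lookup 152.135.0.0: bits 1001100010000111 walk d0:-→d1:-→d2:-→d3:-→d4:-→d5:-→d6:-→d7:-→d8:-→d9:-→d10:-→d11:-→d12:-→d13:-→d14:-→d15:-→d16:H2 -> H2
  lookup 56.204.204.22: bits 00111000110011001100110 walk d0:-→d1:-→d2:-→d3:-→d4:-→d5:-→d6:-→d7:-→d8:-→d9:-→d10:-→d11:-→d12:-→d13:-→d14:-→d15:-→d16:-→d17:-→d18:-→d19:-→d20:-→d21:-→d22:H5→d23:- -> H5
  lookup 211.226.95.126: bits 1 walk d0:-→d1:- -> no-route
  + 56.204.205.0/24 (H1) depth=24
  + 0.0.0.0/0 (H0) depth=0
  + 80.0.0.0/4 (H2) depth=4
  + 0.0.0.0/0 (H0) depth=0
  + 152.128.0.0/12 (H4) depth=12
  + 65.0.0.0/8 (H3) depth=8
  + 0.0.0.0/0 (H5) depth=0
  lookup 65.58.218.241: bits 01000001 walk d0:H5→d1:-→d2:-→d3:-→d4:-→d5:-→d6:-→d7:-→d8:H3 -> H3
  lookup 152.135.0.3: bits 1001100010000111 walk d0:H5→d1:-→d2:-→d3:-→d4:-→d5:-→d6:-→d7:-→d8:-→d9:-→d10:-→d11:-→d12:H4→d13:-→d14:-→d15:-→d16:H2 -> H2
  lookup 80.0.0.0: bits 0101 walk d0:H5→d1:-→d2:-→d3:-→d4:H2 -> H2
  + 56.0.0.0/8 (H6) depth=8
  + 93.112.0.0/12 (H6) depth=12
  - 152.135.0.0/16 clear@16
  + 64.0.0.0/5 (H1) depth=5
  - 56.204.205.0/24 clear@24
  lookup 93.123.32.135: bits 010111010111101100100000100001 walk d0:H5→d1:-→d2:-→d3:-→d4:H2→d5:-→d6:-→d7:-→d8:-→d9:-→d10:-→d11:-→d12:H6→d13:-→d14:-→d15:-→d16:-→d17:-→d18:-→d19:-→d20:-→d21:-→d22:-→d23:-→d24:-→d25:-→d26:-→d27:-→d28:H1→d29:-→d30:- -> H1
  + 152.135.170.0/24 (H6) depth=24
  + 152.128.0.0/12 (H5) depth=12
  + 0.0.0.0/0 (H0) depth=0
  + 0.0.0.0/0 (H5) depth=0
  lookup 64.0.0.156: bits 0100000 walk d0:H5→d1:-→d2:-→d3:-→d4:-→d5:H1→d6:-→d7:- -> H1
  lookup 152.128.15.91: bits 1001100010000 walk d0:H5→d1:-→d2:-→d3:-→d4:-→d5:-→d6:-→d7:-→d8:-→d9:-→d10:-→d11:-→d12:H5→d13:- -> H5
  - 93.112.0.0/12 clear@12
  + 152.128.0.0/12 (H0) depth=12

== LOOKUPS ==
["H2","H5","no-route","H3","H2","H2","H1","H1","H5"]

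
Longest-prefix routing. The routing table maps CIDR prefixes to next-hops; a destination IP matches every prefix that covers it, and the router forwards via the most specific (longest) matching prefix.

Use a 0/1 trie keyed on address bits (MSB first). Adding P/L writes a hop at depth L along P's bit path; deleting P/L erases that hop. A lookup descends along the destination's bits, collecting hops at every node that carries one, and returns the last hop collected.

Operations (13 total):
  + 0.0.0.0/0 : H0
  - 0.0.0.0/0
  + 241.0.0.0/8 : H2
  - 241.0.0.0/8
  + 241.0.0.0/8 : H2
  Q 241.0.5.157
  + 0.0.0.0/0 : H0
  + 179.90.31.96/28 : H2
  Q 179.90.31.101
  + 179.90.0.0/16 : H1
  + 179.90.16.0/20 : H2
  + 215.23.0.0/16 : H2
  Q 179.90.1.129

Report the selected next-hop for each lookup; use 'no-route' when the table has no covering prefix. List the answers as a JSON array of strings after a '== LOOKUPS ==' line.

Process each operation:
  + 0.0.0.0/0 (H0) depth=0
  del 0.0.0.0/0 (clear depth 0)
  + 241.0.0.0/8 (H2) depth=8
  del 241.0.0.0/8 (clear depth 8)
  + 241.0.0.0/8 (H2) depth=8
  lookup 241.0.5.157: bits 11110001 walk d0:-→d1:-→d2:-→d3:-→d4:-→d5:-→d6:-→d7:-→d8:H2 -> H2
  + 0.0.0.0/0 (H0) depth=0
  + 179.90.31.96/28 (H2) depth=28
  lookup 179.90.31.101: bits 1011001101011010000111110110 walk d0:H0→d1:-→d2:-→d3:-→d4:-→d5:-→d6:-→d7:-→d8:-→d9:-→d10:-→d11:-→d12:-→d13:-→d14:-→d15:-→d16:-→d17:-→d18:-→d19:-→d20:-→d21:-→d22:-→d23:-→d24:-→d25:-→d26:-→d27:-→d28:H2 -> H2
  + 179.90.0.0/16 (H1) depth=16
  + 179.90.16.0/20 (H2) depth=20
  + 215.23.0.0/16 (H2) depth=16
  lookup 179.90.1.129: bits 1011001101011010000 walk d0:H0→d1:-→d2:-→d3:-→d4:-→d5:-→d6:-→d7:-→d8:-→d9:-→d10:-→d11:-→d12:-→d13:-→d14:-→d15:-→d16:H1→d17:-→d18:-→d19:- -> H1

== LOOKUPS ==
["H2","H2","H1"]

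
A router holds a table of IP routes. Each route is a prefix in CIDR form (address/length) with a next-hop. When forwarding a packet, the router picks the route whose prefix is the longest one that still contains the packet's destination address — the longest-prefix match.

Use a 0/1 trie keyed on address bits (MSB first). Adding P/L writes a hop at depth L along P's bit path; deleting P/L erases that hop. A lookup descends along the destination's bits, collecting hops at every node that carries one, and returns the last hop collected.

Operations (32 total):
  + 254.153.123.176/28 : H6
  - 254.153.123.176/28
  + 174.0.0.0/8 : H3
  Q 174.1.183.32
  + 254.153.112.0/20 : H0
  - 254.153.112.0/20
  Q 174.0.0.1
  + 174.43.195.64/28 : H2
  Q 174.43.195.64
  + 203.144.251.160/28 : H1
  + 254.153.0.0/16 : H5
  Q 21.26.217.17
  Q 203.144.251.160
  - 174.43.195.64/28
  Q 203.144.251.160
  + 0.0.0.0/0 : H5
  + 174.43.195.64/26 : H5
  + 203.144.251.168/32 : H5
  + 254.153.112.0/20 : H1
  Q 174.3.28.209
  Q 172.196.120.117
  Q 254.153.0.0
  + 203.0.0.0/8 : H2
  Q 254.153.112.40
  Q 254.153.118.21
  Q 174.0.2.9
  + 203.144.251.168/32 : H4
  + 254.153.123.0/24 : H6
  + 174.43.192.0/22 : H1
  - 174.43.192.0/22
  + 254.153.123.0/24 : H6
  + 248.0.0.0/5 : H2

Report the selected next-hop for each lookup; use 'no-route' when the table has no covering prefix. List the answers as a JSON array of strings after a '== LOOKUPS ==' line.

Process each operation:
  add 254.153.123.176/28 -> H6 at depth 28
  - 254.153.123.176/28 clear@28
  add 174.0.0.0/8 -> H3 at depth 8
  Q 174.1.183.32: descend 10101110 ; hops seen [H3] ; pick H3
  add 254.153.112.0/20 -> H0 at depth 20
  - 254.153.112.0/20 clear@20
  Q 174.0.0.1: descend 10101110 ; hops seen [H3] ; pick H3
  add 174.43.195.64/28 -> H2 at depth 28
  Q 174.43.195.64: descend 1010111000101011110000110100 ; hops seen [H3,H2] ; pick H2
  add 203.144.251.160/28 -> H1 at depth 28
  add 254.153.0.0/16 -> H5 at depth 16
  Q 21.26.217.17: descend ε ; hops seen [∅] ; pick no-route
  Q 203.144.251.160: descend 1100101110010000111110111010 ; hops seen [H1] ; pick H1
  - 174.43.195.64/28 clear@28
  Q 203.144.251.160: descend 1100101110010000111110111010 ; hops seen [H1] ; pick H1
  add 0.0.0.0/0 -> H5 at depth 0
  add 174.43.195.64/26 -> H5 at depth 26
  add 203.144.251.168/32 -> H5 at depth 32
  add 254.153.112.0/20 -> H1 at depth 20
  Q 174.3.28.209: descend 1010111000 ; hops seen [H5,H3] ; pick H3
  Q 172.196.120.117: descend 101011 ; hops seen [H5] ; pick H5
  Q 254.153.0.0: descend 11111110100110010 ; hops seen [H5,H5] ; pick H5
  add 203.0.0.0/8 -> H2 at depth 8
  Q 254.153.112.40: descend 11111110100110010111 ; hops seen [H5,H5,H1] ; pick H1
  Q 254.153.118.21: descend 11111110100110010111 ; hops seen [H5,H5,H1] ; pick H1
  Q 174.0.2.9: descend 1010111000 ; hops seen [H5,H3] ; pick H3
  add 203.144.251.168/32 -> H4 at depth 32
  add 254.153.123.0/24 -> H6 at depth 24
  add 174.43.192.0/22 -> H1 at depth 22
  - 174.43.192.0/22 clear@22
  add 254.153.123.0/24 -> H6 at depth 24
  add 248.0.0.0/5 -> H2 at depth 5

== LOOKUPS ==
["H3","H3","H2","no-route","H1","H1","H3","H5","H5","H1","H1","H3"]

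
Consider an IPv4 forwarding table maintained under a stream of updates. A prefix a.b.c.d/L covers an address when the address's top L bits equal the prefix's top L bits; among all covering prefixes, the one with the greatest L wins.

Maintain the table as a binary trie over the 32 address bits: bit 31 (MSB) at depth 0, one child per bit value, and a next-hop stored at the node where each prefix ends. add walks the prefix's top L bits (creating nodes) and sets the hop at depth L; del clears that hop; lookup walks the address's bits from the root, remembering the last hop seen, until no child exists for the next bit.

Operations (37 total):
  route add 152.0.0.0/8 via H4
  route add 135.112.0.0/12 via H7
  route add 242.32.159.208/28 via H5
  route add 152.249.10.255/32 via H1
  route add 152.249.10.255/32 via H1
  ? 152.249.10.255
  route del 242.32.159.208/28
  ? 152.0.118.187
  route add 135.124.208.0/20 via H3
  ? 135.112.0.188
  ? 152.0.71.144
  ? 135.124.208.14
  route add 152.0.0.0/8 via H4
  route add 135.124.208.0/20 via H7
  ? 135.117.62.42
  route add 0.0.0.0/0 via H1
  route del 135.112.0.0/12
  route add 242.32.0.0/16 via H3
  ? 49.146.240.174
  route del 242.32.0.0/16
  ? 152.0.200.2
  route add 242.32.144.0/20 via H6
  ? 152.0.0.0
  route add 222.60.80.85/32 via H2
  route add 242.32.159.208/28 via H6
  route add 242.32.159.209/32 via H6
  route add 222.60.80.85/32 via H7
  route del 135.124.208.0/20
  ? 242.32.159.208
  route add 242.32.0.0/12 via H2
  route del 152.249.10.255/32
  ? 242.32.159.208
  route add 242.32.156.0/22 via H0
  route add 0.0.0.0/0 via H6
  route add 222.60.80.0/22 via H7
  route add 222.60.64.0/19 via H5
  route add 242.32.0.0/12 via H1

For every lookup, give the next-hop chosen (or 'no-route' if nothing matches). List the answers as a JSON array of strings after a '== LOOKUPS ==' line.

Apply in order:
  + 152.0.0.0/8 (H4) depth=8
  + 135.112.0.0/12 (H7) depth=12
  + 242.32.159.208/28 (H5) depth=28
  + 152.249.10.255/32 (H1) depth=32
  + 152.249.10.255/32 (H1) depth=32
  lookup 152.249.10.255: bits 10011000111110010000101011111111 walk d0:-→d1:-→d2:-→d3:-→d4:-→d5:-→d6:-→d7:-→d8:H4→d9:-→d10:-→d11:-→d12:-→d13:-→d14:-→d15:-→d16:-→d17:-→d18:-→d19:-→d20:-→d21:-→d22:-→d23:-→d24:-→d25:-→d26:-→d27:-→d28:-→d29:-→d30:-→d31:-→d32:H1 -> H1
  - 242.32.159.208/28 clear@28
  lookup 152.0.118.187: bits 10011000 walk d0:-→d1:-→d2:-→d3:-→d4:-→d5:-→d6:-→d7:-→d8:H4 -> H4
  + 135.124.208.0/20 (H3) depth=20
  lookup 135.112.0.188: bits 100001110111 walk d0:-→d1:-→d2:-→d3:-→d4:-→d5:-→d6:-→d7:-→d8:-→d9:-→d10:-→d11:-→d12:H7 -> H7
  lookup 152.0.71.144: bits 10011000 walk d0:-→d1:-→d2:-→d3:-→d4:-→d5:-→d6:-→d7:-→d8:H4 -> H4
  lookup 135.124.208.14: bits 10000111011111001101 walk d0:-→d1:-→d2:-→d3:-→d4:-→d5:-→d6:-→d7:-→d8:-→d9:-→d10:-→d11:-→d12:H7→d13:-→d14:-→d15:-→d16:-→d17:-→d18:-→d19:-→d20:H3 -> H3
  + 152.0.0.0/8 (H4) depth=8
  + 135.124.208.0/20 (H7) depth=20
  lookup 135.117.62.42: bits 100001110111 walk d0:-→d1:-→d2:-→d3:-→d4:-→d5:-→d6:-→d7:-→d8:-→d9:-→d10:-→d11:-→d12:H7 -> H7
  + 0.0.0.0/0 (H1) depth=0
  - 135.112.0.0/12 clear@12
  + 242.32.0.0/16 (H3) depth=16
  lookup 49.146.240.174: bits ε walk d0:H1 -> H1
  - 242.32.0.0/16 clear@16
  lookup 152.0.200.2: bits 10011000 walk d0:H1→d1:-→d2:-→d3:-→d4:-→d5:-→d6:-→d7:-→d8:H4 -> H4
  + 242.32.144.0/20 (H6) depth=20
  lookup 152.0.0.0: bits 10011000 walk d0:H1→d1:-→d2:-→d3:-→d4:-→d5:-→d6:-→d7:-→d8:H4 -> H4
  + 222.60.80.85/32 (H2) depth=32
  + 242.32.159.208/28 (H6) depth=28
  + 242.32.159.209/32 (H6) depth=32
  + 222.60.80.85/32 (H7) depth=32
  - 135.124.208.0/20 clear@20
  lookup 242.32.159.208: bits 1111001000100000100111111101000 walk d0:H1→d1:-→d2:-→d3:-→d4:-→d5:-→d6:-→d7:-→d8:-→d9:-→d10:-→d11:-→d12:-→d13:-→d14:-→d15:-→d16:-→d17:-→d18:-→d19:-→d20:H6→d21:-→d22:-→d23:-→d24:-→d25:-→d26:-→d27:-→d28:H6→d29:-→d30:-→d31:- -> H6
  + 242.32.0.0/12 (H2) depth=12
  - 152.249.10.255/32 clear@32
  lookup 242.32.159.208: bits 1111001000100000100111111101000 walk d0:H1→d1:-→d2:-→d3:-→d4:-→d5:-→d6:-→d7:-→d8:-→d9:-→d10:-→d11:-→d12:H2→d13:-→d14:-→d15:-→d16:-→d17:-→d18:-→d19:-→d20:H6→d21:-→d22:-→d23:-→d24:-→d25:-→d26:-→d27:-→d28:H6→d29:-→d30:-→d31:- -> H6
  + 242.32.156.0/22 (H0) depth=22
  + 0.0.0.0/0 (H6) depth=0
  + 222.60.80.0/22 (H7) depth=22
  + 222.60.64.0/19 (H5) depth=19
  + 242.32.0.0/12 (H1) depth=12

== LOOKUPS ==
["H1","H4","H7","H4","H3","H7","H1","H4","H4","H6","H6"]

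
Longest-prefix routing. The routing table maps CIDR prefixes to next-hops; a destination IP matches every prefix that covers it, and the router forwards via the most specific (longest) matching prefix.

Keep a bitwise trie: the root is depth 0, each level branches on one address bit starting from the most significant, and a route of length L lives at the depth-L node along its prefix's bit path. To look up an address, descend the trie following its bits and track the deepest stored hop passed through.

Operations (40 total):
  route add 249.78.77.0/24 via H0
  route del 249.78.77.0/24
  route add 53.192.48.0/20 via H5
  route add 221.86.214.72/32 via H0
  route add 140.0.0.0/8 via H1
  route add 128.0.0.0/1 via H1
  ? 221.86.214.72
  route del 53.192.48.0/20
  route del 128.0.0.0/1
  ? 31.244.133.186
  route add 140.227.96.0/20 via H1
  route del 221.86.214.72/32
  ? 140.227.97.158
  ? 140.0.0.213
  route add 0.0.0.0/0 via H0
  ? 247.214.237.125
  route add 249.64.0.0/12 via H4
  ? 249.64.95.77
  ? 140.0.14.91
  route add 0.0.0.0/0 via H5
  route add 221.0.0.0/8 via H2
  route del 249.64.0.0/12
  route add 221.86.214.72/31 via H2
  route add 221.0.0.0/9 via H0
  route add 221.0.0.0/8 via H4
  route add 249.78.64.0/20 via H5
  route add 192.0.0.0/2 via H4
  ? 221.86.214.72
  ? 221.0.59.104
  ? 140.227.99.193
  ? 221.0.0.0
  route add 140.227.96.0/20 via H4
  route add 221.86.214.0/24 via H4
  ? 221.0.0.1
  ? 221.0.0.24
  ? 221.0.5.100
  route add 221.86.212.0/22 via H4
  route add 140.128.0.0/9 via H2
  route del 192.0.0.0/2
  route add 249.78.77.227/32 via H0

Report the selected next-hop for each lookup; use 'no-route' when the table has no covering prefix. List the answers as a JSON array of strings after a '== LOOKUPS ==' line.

Apply in order:
  + 249.78.77.0/24 (H0) depth=24
  - 249.78.77.0/24 clear@24
  + 53.192.48.0/20 (H5) depth=20
  + 221.86.214.72/32 (H0) depth=32
  + 140.0.0.0/8 (H1) depth=8
  + 128.0.0.0/1 (H1) depth=1
  ? 221.86.214.72  path d0:-→d1:H1→d2:-→d3:-→d4:-→d5:-→d6:-→d7:-→d8:-→d9:-→d10:-→d11:-→d12:-→d13:-→d14:-→d15:-→d16:-→d17:-→d18:-→d19:-→d20:-→d21:-→d22:-→d23:-→d24:-→d25:-→d26:-→d27:-→d28:-→d29:-→d30:-→d31:-→d32:H0  best=H0
  - 53.192.48.0/20 clear@20
  - 128.0.0.0/1 clear@1
  ? 31.244.133.186  path d0:-→d1:-→d2:-  best=no-route
  + 140.227.96.0/20 (H1) depth=20
  - 221.86.214.72/32 clear@32
  ? 140.227.97.158  path d0:-→d1:-→d2:-→d3:-→d4:-→d5:-→d6:-→d7:-→d8:H1→d9:-→d10:-→d11:-→d12:-→d13:-→d14:-→d15:-→d16:-→d17:-→d18:-→d19:-→d20:H1  best=H1
  ? 140.0.0.213  path d0:-→d1:-→d2:-→d3:-→d4:-→d5:-→d6:-→d7:-→d8:H1  best=H1
  + 0.0.0.0/0 (H0) depth=0
  ? 247.214.237.125  path d0:H0→d1:-→d2:-→d3:-→d4:-  best=H0
  + 249.64.0.0/12 (H4) depth=12
  ? 249.64.95.77  path d0:H0→d1:-→d2:-→d3:-→d4:-→d5:-→d6:-→d7:-→d8:-→d9:-→d10:-→d11:-→d12:H4  best=H4
  ? 140.0.14.91  path d0:H0→d1:-→d2:-→d3:-→d4:-→d5:-→d6:-→d7:-→d8:H1  best=H1
  + 0.0.0.0/0 (H5) depth=0
  + 221.0.0.0/8 (H2) depth=8
  - 249.64.0.0/12 clear@12
  + 221.86.214.72/31 (H2) depth=31
  + 221.0.0.0/9 (H0) depth=9
  + 221.0.0.0/8 (H4) depth=8
  + 249.78.64.0/20 (H5) depth=20
  + 192.0.0.0/2 (H4) depth=2
  ? 221.86.214.72  path d0:H5→d1:-→d2:H4→d3:-→d4:-→d5:-→d6:-→d7:-→d8:H4→d9:H0→d10:-→d11:-→d12:-→d13:-→d14:-→d15:-→d16:-→d17:-→d18:-→d19:-→d20:-→d21:-→d22:-→d23:-→d24:-→d25:-→d26:-→d27:-→d28:-→d29:-→d30:-→d31:H2→d32:-  best=H2
  ? 221.0.59.104  path d0:H5→d1:-→d2:H4→d3:-→d4:-→d5:-→d6:-→d7:-→d8:H4→d9:H0  best=H0
  ? 140.227.99.193  path d0:H5→d1:-→d2:-→d3:-→d4:-→d5:-→d6:-→d7:-→d8:H1→d9:-→d10:-→d11:-→d12:-→d13:-→d14:-→d15:-→d16:-→d17:-→d18:-→d19:-→d20:H1  best=H1
  ? 221.0.0.0  path d0:H5→d1:-→d2:H4→d3:-→d4:-→d5:-→d6:-→d7:-→d8:H4→d9:H0  best=H0
  + 140.227.96.0/20 (H4) depth=20
  + 221.86.214.0/24 (H4) depth=24
  ? 221.0.0.1  path d0:H5→d1:-→d2:H4→d3:-→d4:-→d5:-→d6:-→d7:-→d8:H4→d9:H0  best=H0
  ? 221.0.0.24  path d0:H5→d1:-→d2:H4→d3:-→d4:-→d5:-→d6:-→d7:-→d8:H4→d9:H0  best=H0
  ? 221.0.5.100  path d0:H5→d1:-→d2:H4→d3:-→d4:-→d5:-→d6:-→d7:-→d8:H4→d9:H0  best=H0
  + 221.86.212.0/22 (H4) depth=22
  + 140.128.0.0/9 (H2) depth=9
  - 192.0.0.0/2 clear@2
  + 249.78.77.227/32 (H0) depth=32

== LOOKUPS ==
["H0","no-route","H1","H1","H0","H4","H1","H2","H0","H1","H0","H0","H0","H0"]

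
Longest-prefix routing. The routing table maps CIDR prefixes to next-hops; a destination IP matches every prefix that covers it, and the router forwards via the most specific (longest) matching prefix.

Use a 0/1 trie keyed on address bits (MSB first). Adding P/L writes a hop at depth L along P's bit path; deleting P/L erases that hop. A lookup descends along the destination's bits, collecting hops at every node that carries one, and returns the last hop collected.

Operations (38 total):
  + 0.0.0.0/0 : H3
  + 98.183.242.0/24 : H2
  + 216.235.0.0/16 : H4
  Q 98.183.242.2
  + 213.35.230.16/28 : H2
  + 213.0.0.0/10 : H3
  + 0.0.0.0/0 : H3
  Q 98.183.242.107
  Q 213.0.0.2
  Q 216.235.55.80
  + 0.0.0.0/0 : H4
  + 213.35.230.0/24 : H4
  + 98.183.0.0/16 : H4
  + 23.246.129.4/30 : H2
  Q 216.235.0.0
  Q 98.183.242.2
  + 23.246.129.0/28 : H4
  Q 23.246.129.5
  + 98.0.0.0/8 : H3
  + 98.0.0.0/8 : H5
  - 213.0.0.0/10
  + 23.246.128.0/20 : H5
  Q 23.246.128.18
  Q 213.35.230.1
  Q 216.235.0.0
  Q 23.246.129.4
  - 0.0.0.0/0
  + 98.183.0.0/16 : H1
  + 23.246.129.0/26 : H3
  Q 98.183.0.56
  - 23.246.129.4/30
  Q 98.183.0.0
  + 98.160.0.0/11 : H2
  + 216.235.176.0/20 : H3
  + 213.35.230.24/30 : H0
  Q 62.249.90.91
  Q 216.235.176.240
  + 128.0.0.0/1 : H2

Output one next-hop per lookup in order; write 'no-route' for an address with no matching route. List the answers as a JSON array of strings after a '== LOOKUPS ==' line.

Trace:
  add 0.0.0.0/0 -> H3 at depth 0
  add 98.183.242.0/24 -> H2 at depth 24
  add 216.235.0.0/16 -> H4 at depth 16
  Q 98.183.242.2: descend 011000101011011111110010 ; hops seen [H3,H2] ; pick H2
  add 213.35.230.16/28 -> H2 at depth 28
  add 213.0.0.0/10 -> H3 at depth 10
  add 0.0.0.0/0 -> H3 at depth 0
  Q 98.183.242.107: descend 011000101011011111110010 ; hops seen [H3,H2] ; pick H2
  Q 213.0.0.2: descend 1101010100 ; hops seen [H3,H3] ; pick H3
  Q 216.235.55.80: descend 1101100011101011 ; hops seen [H3,H4] ; pick H4
  add 0.0.0.0/0 -> H4 at depth 0
  add 213.35.230.0/24 -> H4 at depth 24
  add 98.183.0.0/16 -> H4 at depth 16
  add 23.246.129.4/30 -> H2 at depth 30
  Q 216.235.0.0: descend 1101100011101011 ; hops seen [H4,H4] ; pick H4
  Q 98.183.242.2: descend 011000101011011111110010 ; hops seen [H4,H4,H2] ; pick H2
  add 23.246.129.0/28 -> H4 at depth 28
  Q 23.246.129.5: descend 000101111111011010000001000001 ; hops seen [H4,H4,H2] ; pick H2
  add 98.0.0.0/8 -> H3 at depth 8
  add 98.0.0.0/8 -> H5 at depth 8
  - 213.0.0.0/10 clear@10
  add 23.246.128.0/20 -> H5 at depth 20
  Q 23.246.128.18: descend 00010111111101101000000 ; hops seen [H4,H5] ; pick H5
  Q 213.35.230.1: descend 110101010010001111100110000 ; hops seen [H4,H4] ; pick H4
  Q 216.235.0.0: descend 1101100011101011 ; hops seen [H4,H4] ; pick H4
  Q 23.246.129.4: descend 000101111111011010000001000001 ; hops seen [H4,H5,H4,H2] ; pick H2
  - 0.0.0.0/0 clear@0
  add 98.183.0.0/16 -> H1 at depth 16
  add 23.246.129.0/26 -> H3 at depth 26
  Q 98.183.0.56: descend 0110001010110111 ; hops seen [H5,H1] ; pick H1
  - 23.246.129.4/30 clear@30
  Q 98.183.0.0: descend 0110001010110111 ; hops seen [H5,H1] ; pick H1
  add 98.160.0.0/11 -> H2 at depth 11
  add 216.235.176.0/20 -> H3 at depth 20
  add 213.35.230.24/30 -> H0 at depth 30
  Q 62.249.90.91: descend 00 ; hops seen [∅] ; pick no-route
  Q 216.235.176.240: descend 11011000111010111011 ; hops seen [H4,H3] ; pick H3
  add 128.0.0.0/1 -> H2 at depth 1

== LOOKUPS ==
["H2","H2","H3","H4","H4","H2","H2","H5","H4","H4","H2","H1","H1","no-route","H3"]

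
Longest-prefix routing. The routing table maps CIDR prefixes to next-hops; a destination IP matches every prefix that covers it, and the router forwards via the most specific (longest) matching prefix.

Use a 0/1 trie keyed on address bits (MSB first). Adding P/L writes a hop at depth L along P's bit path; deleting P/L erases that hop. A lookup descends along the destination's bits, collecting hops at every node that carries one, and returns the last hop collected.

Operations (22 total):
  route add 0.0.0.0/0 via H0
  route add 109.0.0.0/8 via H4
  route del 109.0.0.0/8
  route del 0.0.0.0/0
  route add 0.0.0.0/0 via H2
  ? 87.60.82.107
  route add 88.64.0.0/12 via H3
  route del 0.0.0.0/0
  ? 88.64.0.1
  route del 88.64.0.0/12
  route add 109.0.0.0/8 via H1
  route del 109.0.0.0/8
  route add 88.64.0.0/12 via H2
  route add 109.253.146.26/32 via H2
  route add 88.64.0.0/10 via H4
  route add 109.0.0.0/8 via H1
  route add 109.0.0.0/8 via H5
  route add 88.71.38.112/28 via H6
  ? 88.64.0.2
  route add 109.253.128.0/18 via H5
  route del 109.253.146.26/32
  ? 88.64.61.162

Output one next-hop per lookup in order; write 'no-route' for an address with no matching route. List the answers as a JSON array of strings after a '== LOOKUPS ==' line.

Apply in order:
  + 0.0.0.0/0 (H0) depth=0
  + 109.0.0.0/8 (H4) depth=8
  - 109.0.0.0/8 clear@8
  - 0.0.0.0/0 clear@0
  + 0.0.0.0/0 (H2) depth=0
  Q 87.60.82.107: descend 01 ; hops seen [H2] ; pick H2
  + 88.64.0.0/12 (H3) depth=12
  - 0.0.0.0/0 clear@0
  Q 88.64.0.1: descend 010110000100 ; hops seen [H3] ; pick H3
  - 88.64.0.0/12 clear@12
  + 109.0.0.0/8 (H1) depth=8
  - 109.0.0.0/8 clear@8
  + 88.64.0.0/12 (H2) depth=12
  + 109.253.146.26/32 (H2) depth=32
  + 88.64.0.0/10 (H4) depth=10
  + 109.0.0.0/8 (H1) depth=8
  + 109.0.0.0/8 (H5) depth=8
  + 88.71.38.112/28 (H6) depth=28
  Q 88.64.0.2: descend 0101100001000 ; hops seen [H4,H2] ; pick H2
  + 109.253.128.0/18 (H5) depth=18
  - 109.253.146.26/32 clear@32
  Q 88.64.61.162: descend 0101100001000 ; hops seen [H4,H2] ; pick H2

== LOOKUPS ==
["H2","H3","H2","H2"]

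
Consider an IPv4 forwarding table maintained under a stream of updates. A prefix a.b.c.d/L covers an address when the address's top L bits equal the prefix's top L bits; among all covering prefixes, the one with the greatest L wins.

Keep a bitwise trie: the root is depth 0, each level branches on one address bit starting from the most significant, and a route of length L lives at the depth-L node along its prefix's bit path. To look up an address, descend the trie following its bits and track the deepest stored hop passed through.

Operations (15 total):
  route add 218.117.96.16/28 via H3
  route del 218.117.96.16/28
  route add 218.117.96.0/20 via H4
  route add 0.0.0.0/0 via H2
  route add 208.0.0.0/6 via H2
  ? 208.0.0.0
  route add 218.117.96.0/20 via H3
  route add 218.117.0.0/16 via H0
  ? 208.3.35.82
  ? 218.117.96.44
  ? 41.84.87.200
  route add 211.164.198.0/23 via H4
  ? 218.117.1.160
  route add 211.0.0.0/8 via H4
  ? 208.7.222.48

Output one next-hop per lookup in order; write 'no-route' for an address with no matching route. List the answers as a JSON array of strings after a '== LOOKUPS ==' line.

Apply in order:
  + 218.117.96.16/28 (H3) depth=28
  del 218.117.96.16/28 (clear depth 28)
  + 218.117.96.0/20 (H4) depth=20
  + 0.0.0.0/0 (H2) depth=0
  + 208.0.0.0/6 (H2) depth=6
  Q 208.0.0.0: descend 110100 ; hops seen [H2,H2] ; pick H2
  + 218.117.96.0/20 (H3) depth=20
  + 218.117.0.0/16 (H0) depth=16
  Q 208.3.35.82: descend 110100 ; hops seen [H2,H2] ; pick H2
  Q 218.117.96.44: descend 11011010011101010110000000 ; hops seen [H2,H0,H3] ; pick H3
  Q 41.84.87.200: descend ε ; hops seen [H2] ; pick H2
  + 211.164.198.0/23 (H4) depth=23
  Q 218.117.1.160: descend 11011010011101010 ; hops seen [H2,H0] ; pick H0
  + 211.0.0.0/8 (H4) depth=8
  Q 208.7.222.48: descend 110100 ; hops seen [H2,H2] ; pick H2

== LOOKUPS ==
["H2","H2","H3","H2","H0","H2"]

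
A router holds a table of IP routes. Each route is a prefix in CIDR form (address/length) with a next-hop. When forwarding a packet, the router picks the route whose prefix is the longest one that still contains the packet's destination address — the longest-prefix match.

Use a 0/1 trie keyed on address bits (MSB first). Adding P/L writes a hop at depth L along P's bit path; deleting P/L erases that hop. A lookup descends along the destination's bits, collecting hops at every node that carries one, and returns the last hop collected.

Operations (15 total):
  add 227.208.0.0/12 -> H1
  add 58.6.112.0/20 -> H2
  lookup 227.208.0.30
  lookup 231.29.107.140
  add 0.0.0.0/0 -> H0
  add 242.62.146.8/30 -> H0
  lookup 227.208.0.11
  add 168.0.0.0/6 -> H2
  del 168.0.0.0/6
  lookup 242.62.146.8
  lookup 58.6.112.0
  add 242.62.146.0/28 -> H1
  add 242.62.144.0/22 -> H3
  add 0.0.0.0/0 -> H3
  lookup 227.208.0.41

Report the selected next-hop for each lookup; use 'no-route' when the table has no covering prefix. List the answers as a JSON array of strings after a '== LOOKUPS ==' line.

Process each operation:
  add 227.208.0.0/12 -> H1 at depth 12
  add 58.6.112.0/20 -> H2 at depth 20
  lookup 227.208.0.30: bits 111000111101 walk d0:-→d1:-→d2:-→d3:-→d4:-→d5:-→d6:-→d7:-→d8:-→d9:-→d10:-→d11:-→d12:H1 -> H1
  lookup 231.29.107.140: bits 11100 walk d0:-→d1:-→d2:-→d3:-→d4:-→d5:- -> no-route
  add 0.0.0.0/0 -> H0 at depth 0
  add 242.62.146.8/30 -> H0 at depth 30
  lookup 227.208.0.11: bits 111000111101 walk d0:H0→d1:-→d2:-→d3:-→d4:-→d5:-→d6:-→d7:-→d8:-→d9:-→d10:-→d11:-→d12:H1 -> H1
  add 168.0.0.0/6 -> H2 at depth 6
  - 168.0.0.0/6 clear@6
  lookup 242.62.146.8: bits 111100100011111010010010000010 walk d0:H0→d1:-→d2:-→d3:-→d4:-→d5:-→d6:-→d7:-→d8:-→d9:-→d10:-→d11:-→d12:-→d13:-→d14:-→d15:-→d16:-→d17:-→d18:-→d19:-→d20:-→d21:-→d22:-→d23:-→d24:-→d25:-→d26:-→d27:-→d28:-→d29:-→d30:H0 -> H0
  lookup 58.6.112.0: bits 00111010000001100111 walk d0:H0→d1:-→d2:-→d3:-→d4:-→d5:-→d6:-→d7:-→d8:-→d9:-→d10:-→d11:-→d12:-→d13:-→d14:-→d15:-→d16:-→d17:-→d18:-→d19:-→d20:H2 -> H2
  add 242.62.146.0/28 -> H1 at depth 28
  add 242.62.144.0/22 -> H3 at depth 22
  add 0.0.0.0/0 -> H3 at depth 0
  lookup 227.208.0.41: bits 111000111101 walk d0:H3→d1:-→d2:-→d3:-→d4:-→d5:-→d6:-→d7:-→d8:-→d9:-→d10:-→d11:-→d12:H1 -> H1

== LOOKUPS ==
["H1","no-route","H1","H0","H2","H1"]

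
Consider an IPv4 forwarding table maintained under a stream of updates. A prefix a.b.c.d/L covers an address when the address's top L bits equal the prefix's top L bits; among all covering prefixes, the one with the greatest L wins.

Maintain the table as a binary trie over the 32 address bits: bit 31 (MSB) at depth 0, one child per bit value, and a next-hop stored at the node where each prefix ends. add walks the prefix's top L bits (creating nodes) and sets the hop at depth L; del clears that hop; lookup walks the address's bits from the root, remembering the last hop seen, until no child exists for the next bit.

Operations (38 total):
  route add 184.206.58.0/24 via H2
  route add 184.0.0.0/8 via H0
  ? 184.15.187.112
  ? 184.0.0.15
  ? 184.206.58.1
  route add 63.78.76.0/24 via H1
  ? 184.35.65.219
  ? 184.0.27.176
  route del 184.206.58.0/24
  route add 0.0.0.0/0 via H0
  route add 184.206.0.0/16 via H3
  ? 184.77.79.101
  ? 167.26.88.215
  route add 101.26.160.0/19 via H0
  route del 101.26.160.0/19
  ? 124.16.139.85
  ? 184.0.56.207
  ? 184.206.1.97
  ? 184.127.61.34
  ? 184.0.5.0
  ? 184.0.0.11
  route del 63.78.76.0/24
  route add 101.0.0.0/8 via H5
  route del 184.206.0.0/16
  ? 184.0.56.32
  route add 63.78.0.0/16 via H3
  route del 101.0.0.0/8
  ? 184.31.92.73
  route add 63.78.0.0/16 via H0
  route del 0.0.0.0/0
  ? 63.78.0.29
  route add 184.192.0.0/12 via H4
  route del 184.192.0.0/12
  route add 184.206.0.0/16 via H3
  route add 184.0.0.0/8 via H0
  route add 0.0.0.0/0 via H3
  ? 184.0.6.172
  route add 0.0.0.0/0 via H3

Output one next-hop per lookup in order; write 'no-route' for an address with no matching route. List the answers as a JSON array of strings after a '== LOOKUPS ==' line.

Process each operation:
  add 184.206.58.0/24 -> H2 at depth 24
  add 184.0.0.0/8 -> H0 at depth 8
  ? 184.15.187.112  path d0:-→d1:-→d2:-→d3:-→d4:-→d5:-→d6:-→d7:-→d8:H0  best=H0
  ? 184.0.0.15  path d0:-→d1:-→d2:-→d3:-→d4:-→d5:-→d6:-→d7:-→d8:H0  best=H0
  ? 184.206.58.1  path d0:-→d1:-→d2:-→d3:-→d4:-→d5:-→d6:-→d7:-→d8:H0→d9:-→d10:-→d11:-→d12:-→d13:-→d14:-→d15:-→d16:-→d17:-→d18:-→d19:-→d20:-→d21:-→d22:-→d23:-→d24:H2  best=H2
  add 63.78.76.0/24 -> H1 at depth 24
  ? 184.35.65.219  path d0:-→d1:-→d2:-→d3:-→d4:-→d5:-→d6:-→d7:-→d8:H0  best=H0
  ? 184.0.27.176  path d0:-→d1:-→d2:-→d3:-→d4:-→d5:-→d6:-→d7:-→d8:H0  best=H0
  - 184.206.58.0/24 clear@24
  add 0.0.0.0/0 -> H0 at depth 0
  add 184.206.0.0/16 -> H3 at depth 16
  ? 184.77.79.101  path d0:H0→d1:-→d2:-→d3:-→d4:-→d5:-→d6:-→d7:-→d8:H0  best=H0
  ? 167.26.88.215  path d0:H0→d1:-→d2:-→d3:-  best=H0
  add 101.26.160.0/19 -> H0 at depth 19
  - 101.26.160.0/19 clear@19
  ? 124.16.139.85  path d0:H0→d1:-→d2:-→d3:-  best=H0
  ? 184.0.56.207  path d0:H0→d1:-→d2:-→d3:-→d4:-→d5:-→d6:-→d7:-→d8:H0  best=H0
  ? 184.206.1.97  path d0:H0→d1:-→d2:-→d3:-→d4:-→d5:-→d6:-→d7:-→d8:H0→d9:-→d10:-→d11:-→d12:-→d13:-→d14:-→d15:-→d16:H3→d17:-→d18:-  best=H3
  ? 184.127.61.34  path d0:H0→d1:-→d2:-→d3:-→d4:-→d5:-→d6:-→d7:-→d8:H0  best=H0
  ? 184.0.5.0  path d0:H0→d1:-→d2:-→d3:-→d4:-→d5:-→d6:-→d7:-→d8:H0  best=H0
  ? 184.0.0.11  path d0:H0→d1:-→d2:-→d3:-→d4:-→d5:-→d6:-→d7:-→d8:H0  best=H0
  - 63.78.76.0/24 clear@24
  add 101.0.0.0/8 -> H5 at depth 8
  - 184.206.0.0/16 clear@16
  ? 184.0.56.32  path d0:H0→d1:-→d2:-→d3:-→d4:-→d5:-→d6:-→d7:-→d8:H0  best=H0
  add 63.78.0.0/16 -> H3 at depth 16
  - 101.0.0.0/8 clear@8
  ? 184.31.92.73  path d0:H0→d1:-→d2:-→d3:-→d4:-→d5:-→d6:-→d7:-→d8:H0  best=H0
  add 63.78.0.0/16 -> H0 at depth 16
  - 0.0.0.0/0 clear@0
  ? 63.78.0.29  path d0:-→d1:-→d2:-→d3:-→d4:-→d5:-→d6:-→d7:-→d8:-→d9:-→d10:-→d11:-→d12:-→d13:-→d14:-→d15:-→d16:H0→d17:-  best=H0
  add 184.192.0.0/12 -> H4 at depth 12
  - 184.192.0.0/12 clear@12
  add 184.206.0.0/16 -> H3 at depth 16
  add 184.0.0.0/8 -> H0 at depth 8
  add 0.0.0.0/0 -> H3 at depth 0
  ? 184.0.6.172  path d0:H3→d1:-→d2:-→d3:-→d4:-→d5:-→d6:-→d7:-→d8:H0  best=H0
  add 0.0.0.0/0 -> H3 at depth 0

== LOOKUPS ==
["H0","H0","H2","H0","H0","H0","H0","H0","H0","H3","H0","H0","H0","H0","H0","H0","H0"]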